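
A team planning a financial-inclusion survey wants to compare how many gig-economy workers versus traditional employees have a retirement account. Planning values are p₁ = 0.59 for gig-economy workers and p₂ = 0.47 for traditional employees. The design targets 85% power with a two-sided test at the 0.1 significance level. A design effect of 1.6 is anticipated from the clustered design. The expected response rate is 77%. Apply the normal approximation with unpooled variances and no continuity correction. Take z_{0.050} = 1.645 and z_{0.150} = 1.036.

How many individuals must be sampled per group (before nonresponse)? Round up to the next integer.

n = (z_{α/2} + z_β)² · [p₁(1−p₁) + p₂(1−p₂)] / (p₁ − p₂)²
  = (1.645 + 1.036)² · (0.59·0.41 + 0.47·0.53) / (0.12)²
  = (2.681)² · (0.2419 + 0.2491) / 0.0144
  = 7.1878 · 0.4910 / 0.0144
  = 245.08
Design effect: 1.6 × 245.08 = 392.13.
Adjust for 77% response: 392.13 / 0.77 = 509.26.
Round up → n = 510 per group.

n = 510 per group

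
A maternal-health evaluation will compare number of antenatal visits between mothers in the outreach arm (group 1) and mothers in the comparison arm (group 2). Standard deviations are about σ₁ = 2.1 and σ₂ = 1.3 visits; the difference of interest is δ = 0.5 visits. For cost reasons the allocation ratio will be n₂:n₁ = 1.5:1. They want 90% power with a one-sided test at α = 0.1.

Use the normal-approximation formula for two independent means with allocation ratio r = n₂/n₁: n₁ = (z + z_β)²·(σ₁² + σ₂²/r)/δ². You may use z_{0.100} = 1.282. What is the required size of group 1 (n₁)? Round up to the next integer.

n₁ = 146

n₁ = (z_α + z_β)² · (σ₁² + σ₂²/r) / δ²
   = (1.282 + 1.282)² · (2.1² + 1.3²/1.5) / 0.5²
   = 6.5741 · (4.41 + 1.1267) / 0.25
   = 6.5741 · 5.5367 / 0.25
   = 145.59
Round up → n₁ = 146; n₂ = r·n₁ = 1.5 × 146 = 219.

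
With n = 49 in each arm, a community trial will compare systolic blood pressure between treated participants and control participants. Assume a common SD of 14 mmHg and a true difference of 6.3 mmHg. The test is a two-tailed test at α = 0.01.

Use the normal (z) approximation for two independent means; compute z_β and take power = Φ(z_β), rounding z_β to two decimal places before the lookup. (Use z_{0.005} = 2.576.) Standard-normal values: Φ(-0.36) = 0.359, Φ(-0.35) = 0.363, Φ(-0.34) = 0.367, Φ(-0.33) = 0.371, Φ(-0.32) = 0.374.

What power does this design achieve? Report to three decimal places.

Power ≈ 0.363

z_β = δ·√(n/(σ₁²+σ₂²)) − z_{α/2}
    = 6.3 · √(49/392) − 2.576
    = 6.3 · 0.35355 − 2.576
    = 2.2274 − 2.576 = -0.3486 → -0.35
Power = Φ(-0.35) = 0.363.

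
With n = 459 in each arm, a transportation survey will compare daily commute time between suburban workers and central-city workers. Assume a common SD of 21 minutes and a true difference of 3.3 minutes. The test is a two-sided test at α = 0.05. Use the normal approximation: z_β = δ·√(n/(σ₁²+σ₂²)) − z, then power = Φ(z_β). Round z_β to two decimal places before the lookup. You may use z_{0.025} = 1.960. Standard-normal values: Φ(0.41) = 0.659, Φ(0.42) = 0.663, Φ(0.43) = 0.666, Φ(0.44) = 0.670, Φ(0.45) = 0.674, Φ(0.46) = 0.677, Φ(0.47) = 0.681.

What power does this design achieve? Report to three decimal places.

z_β = δ·√(n/(σ₁²+σ₂²)) − z_{α/2}
    = 3.3 · √(459/882) − 1.960
    = 3.3 · 0.72139 − 1.960
    = 2.3806 − 1.960 = 0.4206 → 0.42
Power = Φ(0.42) = 0.663.

Power ≈ 0.663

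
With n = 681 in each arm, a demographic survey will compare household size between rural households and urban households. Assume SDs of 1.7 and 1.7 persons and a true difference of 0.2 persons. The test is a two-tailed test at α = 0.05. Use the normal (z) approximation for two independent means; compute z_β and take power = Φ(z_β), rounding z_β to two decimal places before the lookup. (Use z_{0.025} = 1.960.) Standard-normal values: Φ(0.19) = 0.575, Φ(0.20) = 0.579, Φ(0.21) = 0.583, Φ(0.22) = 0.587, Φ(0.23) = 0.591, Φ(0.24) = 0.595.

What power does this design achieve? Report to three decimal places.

Power ≈ 0.583

z_β = δ·√(n/(σ₁²+σ₂²)) − z_{α/2}
    = 0.2 · √(681/5.78) − 1.960
    = 0.2 · 10.85450 − 1.960
    = 2.1709 − 1.960 = 0.2109 → 0.21
Power = Φ(0.21) = 0.583.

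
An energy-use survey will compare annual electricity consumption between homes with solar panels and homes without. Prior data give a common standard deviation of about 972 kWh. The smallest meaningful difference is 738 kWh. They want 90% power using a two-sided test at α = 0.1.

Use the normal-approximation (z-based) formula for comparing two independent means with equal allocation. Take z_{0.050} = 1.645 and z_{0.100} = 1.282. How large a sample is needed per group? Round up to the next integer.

n = 30 per group

n = (z_{α/2} + z_β)² · (σ₁² + σ₂²) / δ²
  = (1.645 + 1.282)² · (2·972² = 1889568) / 738²
  = 8.5673 · 1889568 / 544644
  = 29.72
Round up → n = 30 per group.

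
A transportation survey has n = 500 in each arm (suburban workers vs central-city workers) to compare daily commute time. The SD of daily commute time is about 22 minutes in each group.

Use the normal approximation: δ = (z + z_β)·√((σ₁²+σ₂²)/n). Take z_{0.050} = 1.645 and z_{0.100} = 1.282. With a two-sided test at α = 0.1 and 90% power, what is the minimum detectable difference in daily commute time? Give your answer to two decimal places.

Minimum detectable difference ≈ 4.07 minutes

δ = (z_{α/2} + z_β) · √((σ₁²+σ₂²)/n)
  = (1.645 + 1.282) · √(968/500)
  = 2.927 · √1.936
  = 2.927 · 1.3914
  = 4.0726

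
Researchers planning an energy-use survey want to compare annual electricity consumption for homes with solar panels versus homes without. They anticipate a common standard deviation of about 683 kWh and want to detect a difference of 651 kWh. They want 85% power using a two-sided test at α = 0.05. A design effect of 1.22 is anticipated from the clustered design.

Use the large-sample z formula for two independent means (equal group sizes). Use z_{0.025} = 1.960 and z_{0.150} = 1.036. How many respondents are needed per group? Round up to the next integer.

n = 25 per group

n = (z_{α/2} + z_β)² · (σ₁² + σ₂²) / δ²
  = (1.960 + 1.036)² · (2·683² = 932978) / 651²
  = 8.9760 · 932978 / 423801
  = 19.76
Design effect: 1.22 × 19.76 = 24.11.
Round up → n = 25 per group.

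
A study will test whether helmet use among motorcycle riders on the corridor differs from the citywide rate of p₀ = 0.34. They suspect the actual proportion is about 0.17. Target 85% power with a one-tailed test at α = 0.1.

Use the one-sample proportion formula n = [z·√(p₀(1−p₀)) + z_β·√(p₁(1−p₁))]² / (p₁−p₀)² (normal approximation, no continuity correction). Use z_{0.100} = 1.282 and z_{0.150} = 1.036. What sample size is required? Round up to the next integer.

n = 35

n = [z_α·√(p₀q₀) + z_β·√(p₁q₁)]² / (p₁ − p₀)²
  = [1.282·√(0.34·0.66) + 1.036·√(0.17·0.83)]² / (-0.17)²
  = [1.282·0.4737 + 1.036·0.3756]² / 0.0289
  = [0.9965]² / 0.0289
  = 34.36
Round up → n = 35.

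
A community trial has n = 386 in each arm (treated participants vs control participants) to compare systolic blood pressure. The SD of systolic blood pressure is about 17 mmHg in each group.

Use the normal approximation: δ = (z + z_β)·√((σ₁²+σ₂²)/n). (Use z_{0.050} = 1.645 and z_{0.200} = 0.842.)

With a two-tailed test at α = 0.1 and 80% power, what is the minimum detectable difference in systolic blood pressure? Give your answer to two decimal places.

Minimum detectable difference ≈ 3.04 mmHg

δ = (z_{α/2} + z_β) · √((σ₁²+σ₂²)/n)
  = (1.645 + 0.842) · √(578/386)
  = 2.487 · √1.4974
  = 2.487 · 1.2237
  = 3.0433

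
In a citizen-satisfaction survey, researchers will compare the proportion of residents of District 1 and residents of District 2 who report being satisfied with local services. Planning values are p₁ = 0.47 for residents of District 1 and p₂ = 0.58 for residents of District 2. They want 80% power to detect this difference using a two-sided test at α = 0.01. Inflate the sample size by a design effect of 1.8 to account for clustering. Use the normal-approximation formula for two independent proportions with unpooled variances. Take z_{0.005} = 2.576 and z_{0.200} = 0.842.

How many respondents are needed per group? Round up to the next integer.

n = (z_{α/2} + z_β)² · [p₁(1−p₁) + p₂(1−p₂)] / (p₁ − p₂)²
  = (2.576 + 0.842)² · (0.47·0.53 + 0.58·0.42) / (-0.11)²
  = (3.418)² · (0.2491 + 0.2436) / 0.0121
  = 11.6827 · 0.4927 / 0.0121
  = 475.71
Design effect: 1.8 × 475.71 = 856.28.
Round up → n = 857 per group.

n = 857 per group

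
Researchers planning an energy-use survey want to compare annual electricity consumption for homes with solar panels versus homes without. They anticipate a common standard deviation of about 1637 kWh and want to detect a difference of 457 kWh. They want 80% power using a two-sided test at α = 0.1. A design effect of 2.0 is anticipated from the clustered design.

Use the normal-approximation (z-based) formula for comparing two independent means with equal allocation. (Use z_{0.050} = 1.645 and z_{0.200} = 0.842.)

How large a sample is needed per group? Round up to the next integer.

n = 318 per group

n = (z_{α/2} + z_β)² · (σ₁² + σ₂²) / δ²
  = (1.645 + 0.842)² · (2·1637² = 5359538) / 457²
  = 6.1852 · 5359538 / 208849
  = 158.73
Design effect: 2.0 × 158.73 = 317.45.
Round up → n = 318 per group.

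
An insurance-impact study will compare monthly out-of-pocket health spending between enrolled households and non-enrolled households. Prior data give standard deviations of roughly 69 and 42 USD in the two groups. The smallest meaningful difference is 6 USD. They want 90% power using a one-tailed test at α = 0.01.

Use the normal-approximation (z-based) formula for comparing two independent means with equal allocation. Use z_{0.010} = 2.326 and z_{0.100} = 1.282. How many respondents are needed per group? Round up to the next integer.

n = 2360 per group

n = (z_α + z_β)² · (σ₁² + σ₂²) / δ²
  = (2.326 + 1.282)² · (69² + 42² = 6525) / 6²
  = 13.0177 · 6525 / 36
  = 2359.45
Round up → n = 2360 per group.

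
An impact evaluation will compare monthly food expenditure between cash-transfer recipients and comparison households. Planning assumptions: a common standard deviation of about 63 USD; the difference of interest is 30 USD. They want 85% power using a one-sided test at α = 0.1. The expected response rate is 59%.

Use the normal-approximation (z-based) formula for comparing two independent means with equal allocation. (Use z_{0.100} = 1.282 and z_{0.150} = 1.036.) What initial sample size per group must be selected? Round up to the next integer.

n = 81 per group

n = (z_α + z_β)² · (σ₁² + σ₂²) / δ²
  = (1.282 + 1.036)² · (2·63² = 7938) / 30²
  = 5.3731 · 7938 / 900
  = 47.39
Adjust for 59% response: 47.39 / 0.59 = 80.32.
Round up → n = 81 per group.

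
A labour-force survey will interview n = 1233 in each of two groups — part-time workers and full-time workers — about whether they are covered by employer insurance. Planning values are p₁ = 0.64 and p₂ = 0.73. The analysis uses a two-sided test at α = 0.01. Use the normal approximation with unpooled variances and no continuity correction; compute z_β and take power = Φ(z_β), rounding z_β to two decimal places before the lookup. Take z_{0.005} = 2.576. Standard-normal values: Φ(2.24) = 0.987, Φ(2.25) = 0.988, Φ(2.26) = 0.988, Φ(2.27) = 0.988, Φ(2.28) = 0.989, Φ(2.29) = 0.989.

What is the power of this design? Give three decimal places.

z_β = |p₁−p₂|·√(n/[p₁q₁+p₂q₂]) − z_{α/2}
    = 0.09 · √(1233/0.4275) − 2.576
    = 0.09 · 53.7048 − 2.576
    = 4.8334 − 2.576 = 2.2574 → 2.26
Power = Φ(2.26) = 0.988.

Power ≈ 0.988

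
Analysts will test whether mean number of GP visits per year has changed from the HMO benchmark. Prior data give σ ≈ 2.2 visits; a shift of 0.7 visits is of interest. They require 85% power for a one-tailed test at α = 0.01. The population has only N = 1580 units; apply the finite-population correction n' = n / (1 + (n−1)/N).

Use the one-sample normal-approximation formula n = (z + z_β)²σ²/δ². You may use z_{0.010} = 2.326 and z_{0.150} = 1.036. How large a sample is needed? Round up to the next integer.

n = (z_α + z_β)² · σ² / δ²
  = (2.326 + 1.036)² · 2.2² / 0.7²
  = 11.3030 · 4.84 / 0.49
  = 111.65
Finite-population correction (N = 1580): 111.65 / (1 + (111.65 − 1)/1580) = 104.34.
Round up → n = 105.

n = 105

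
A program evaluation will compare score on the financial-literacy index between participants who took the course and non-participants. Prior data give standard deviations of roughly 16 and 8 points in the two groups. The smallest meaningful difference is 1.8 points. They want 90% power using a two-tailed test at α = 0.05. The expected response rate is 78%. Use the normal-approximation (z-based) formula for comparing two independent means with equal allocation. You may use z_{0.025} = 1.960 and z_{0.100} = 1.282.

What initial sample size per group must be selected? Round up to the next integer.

n = 1331 per group

n = (z_{α/2} + z_β)² · (σ₁² + σ₂²) / δ²
  = (1.960 + 1.282)² · (16² + 8² = 320) / 1.8²
  = 10.5106 · 320 / 3.24
  = 1038.08
Adjust for 78% response: 1038.08 / 0.78 = 1330.87.
Round up → n = 1331 per group.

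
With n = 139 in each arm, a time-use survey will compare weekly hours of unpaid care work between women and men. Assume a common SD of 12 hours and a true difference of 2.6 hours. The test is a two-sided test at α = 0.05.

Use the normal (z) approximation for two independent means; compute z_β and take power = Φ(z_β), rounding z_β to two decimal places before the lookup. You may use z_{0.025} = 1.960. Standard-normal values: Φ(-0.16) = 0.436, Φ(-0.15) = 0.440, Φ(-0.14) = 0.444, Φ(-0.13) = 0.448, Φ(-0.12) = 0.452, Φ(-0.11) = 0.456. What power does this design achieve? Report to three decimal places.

Power ≈ 0.440

z_β = δ·√(n/(σ₁²+σ₂²)) − z_{α/2}
    = 2.6 · √(139/288) − 1.960
    = 2.6 · 0.69472 − 1.960
    = 1.8063 − 1.960 = -0.1537 → -0.15
Power = Φ(-0.15) = 0.440.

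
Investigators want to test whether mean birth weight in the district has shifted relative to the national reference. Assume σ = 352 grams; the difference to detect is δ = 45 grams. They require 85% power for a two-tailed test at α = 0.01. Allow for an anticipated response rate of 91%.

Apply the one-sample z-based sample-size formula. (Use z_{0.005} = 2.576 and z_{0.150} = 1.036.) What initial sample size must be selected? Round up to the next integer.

n = 878

n = (z_{α/2} + z_β)² · σ² / δ²
  = (2.576 + 1.036)² · 352² / 45²
  = 13.0465 · 123904 / 2025
  = 798.28
Adjust for 91% response: 798.28 / 0.91 = 877.23.
Round up → n = 878.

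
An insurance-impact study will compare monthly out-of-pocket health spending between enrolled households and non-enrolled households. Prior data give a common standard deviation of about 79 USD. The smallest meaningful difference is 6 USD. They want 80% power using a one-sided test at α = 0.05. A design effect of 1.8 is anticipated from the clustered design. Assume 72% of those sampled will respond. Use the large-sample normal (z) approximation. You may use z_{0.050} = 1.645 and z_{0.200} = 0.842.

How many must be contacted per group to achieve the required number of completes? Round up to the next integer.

n = 5362 per group

n = (z_α + z_β)² · (σ₁² + σ₂²) / δ²
  = (1.645 + 0.842)² · (2·79² = 12482) / 6²
  = 6.1852 · 12482 / 36
  = 2144.54
Design effect: 1.8 × 2144.54 = 3860.16.
Adjust for 72% response: 3860.16 / 0.72 = 5361.34.
Round up → n = 5362 per group.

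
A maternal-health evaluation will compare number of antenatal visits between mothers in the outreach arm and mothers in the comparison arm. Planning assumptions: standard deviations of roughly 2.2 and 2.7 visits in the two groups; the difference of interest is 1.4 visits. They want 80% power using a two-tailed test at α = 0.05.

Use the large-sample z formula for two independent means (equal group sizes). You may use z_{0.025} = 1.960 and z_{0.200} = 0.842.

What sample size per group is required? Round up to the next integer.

n = (z_{α/2} + z_β)² · (σ₁² + σ₂²) / δ²
  = (1.960 + 0.842)² · (2.2² + 2.7² = 12.13) / 1.4²
  = 7.8512 · 12.13 / 1.96
  = 48.59
Round up → n = 49 per group.

n = 49 per group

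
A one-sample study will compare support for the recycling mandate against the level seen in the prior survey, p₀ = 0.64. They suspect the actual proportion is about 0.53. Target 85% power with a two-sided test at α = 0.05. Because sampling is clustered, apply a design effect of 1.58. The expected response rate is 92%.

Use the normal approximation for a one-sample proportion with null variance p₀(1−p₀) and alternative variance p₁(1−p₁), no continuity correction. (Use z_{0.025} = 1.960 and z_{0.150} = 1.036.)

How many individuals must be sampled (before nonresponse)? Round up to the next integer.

n = [z_{α/2}·√(p₀q₀) + z_β·√(p₁q₁)]² / (p₁ − p₀)²
  = [1.960·√(0.64·0.36) + 1.036·√(0.53·0.47)]² / (-0.11)²
  = [1.960·0.4800 + 1.036·0.4991]² / 0.0121
  = [1.4579]² / 0.0121
  = 175.65
Design effect: 1.58 × 175.65 = 277.53.
Adjust for 92% response: 277.53 / 0.92 = 301.66.
Round up → n = 302.

n = 302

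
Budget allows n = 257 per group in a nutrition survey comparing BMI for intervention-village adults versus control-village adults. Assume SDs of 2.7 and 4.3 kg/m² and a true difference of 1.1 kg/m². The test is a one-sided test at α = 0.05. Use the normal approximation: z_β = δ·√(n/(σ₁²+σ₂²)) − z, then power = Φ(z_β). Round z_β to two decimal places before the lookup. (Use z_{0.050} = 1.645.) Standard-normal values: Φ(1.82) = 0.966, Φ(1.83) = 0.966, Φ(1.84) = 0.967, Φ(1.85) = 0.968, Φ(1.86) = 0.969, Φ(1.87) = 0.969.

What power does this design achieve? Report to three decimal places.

z_β = δ·√(n/(σ₁²+σ₂²)) − z_α
    = 1.1 · √(257/25.78) − 1.645
    = 1.1 · 3.15737 − 1.645
    = 3.4731 − 1.645 = 1.8281 → 1.83
Power = Φ(1.83) = 0.966.

Power ≈ 0.966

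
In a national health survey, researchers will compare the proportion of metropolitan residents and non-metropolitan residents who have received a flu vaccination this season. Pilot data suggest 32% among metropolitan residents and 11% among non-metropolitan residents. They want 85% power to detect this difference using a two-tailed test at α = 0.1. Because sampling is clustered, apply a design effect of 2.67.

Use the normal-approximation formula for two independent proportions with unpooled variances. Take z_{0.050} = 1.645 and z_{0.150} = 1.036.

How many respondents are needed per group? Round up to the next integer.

n = 138 per group

n = (z_{α/2} + z_β)² · [p₁(1−p₁) + p₂(1−p₂)] / (p₁ − p₂)²
  = (1.645 + 1.036)² · (0.32·0.68 + 0.11·0.89) / (0.21)²
  = (2.681)² · (0.2176 + 0.0979) / 0.0441
  = 7.1878 · 0.3155 / 0.0441
  = 51.42
Design effect: 2.67 × 51.42 = 137.30.
Round up → n = 138 per group.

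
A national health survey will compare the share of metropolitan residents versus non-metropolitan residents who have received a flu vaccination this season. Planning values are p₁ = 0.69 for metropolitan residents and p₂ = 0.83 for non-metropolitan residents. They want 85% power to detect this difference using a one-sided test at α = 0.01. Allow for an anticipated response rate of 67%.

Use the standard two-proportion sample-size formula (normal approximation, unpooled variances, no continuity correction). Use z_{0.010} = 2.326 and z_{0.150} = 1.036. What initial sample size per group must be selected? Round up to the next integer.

n = (z_α + z_β)² · [p₁(1−p₁) + p₂(1−p₂)] / (p₁ − p₂)²
  = (2.326 + 1.036)² · (0.69·0.31 + 0.83·0.17) / (-0.14)²
  = (3.362)² · (0.2139 + 0.1411) / 0.0196
  = 11.3030 · 0.3550 / 0.0196
  = 204.72
Adjust for 67% response: 204.72 / 0.67 = 305.56.
Round up → n = 306 per group.

n = 306 per group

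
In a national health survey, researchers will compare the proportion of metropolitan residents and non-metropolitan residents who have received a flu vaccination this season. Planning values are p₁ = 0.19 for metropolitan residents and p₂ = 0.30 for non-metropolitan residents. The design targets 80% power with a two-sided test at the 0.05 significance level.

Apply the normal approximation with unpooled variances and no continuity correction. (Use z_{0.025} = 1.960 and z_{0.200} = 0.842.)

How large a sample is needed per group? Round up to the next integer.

n = (z_{α/2} + z_β)² · [p₁(1−p₁) + p₂(1−p₂)] / (p₁ − p₂)²
  = (1.960 + 0.842)² · (0.19·0.81 + 0.30·0.70) / (-0.11)²
  = (2.802)² · (0.1539 + 0.2100) / 0.0121
  = 7.8512 · 0.3639 / 0.0121
  = 236.12
Round up → n = 237 per group.

n = 237 per group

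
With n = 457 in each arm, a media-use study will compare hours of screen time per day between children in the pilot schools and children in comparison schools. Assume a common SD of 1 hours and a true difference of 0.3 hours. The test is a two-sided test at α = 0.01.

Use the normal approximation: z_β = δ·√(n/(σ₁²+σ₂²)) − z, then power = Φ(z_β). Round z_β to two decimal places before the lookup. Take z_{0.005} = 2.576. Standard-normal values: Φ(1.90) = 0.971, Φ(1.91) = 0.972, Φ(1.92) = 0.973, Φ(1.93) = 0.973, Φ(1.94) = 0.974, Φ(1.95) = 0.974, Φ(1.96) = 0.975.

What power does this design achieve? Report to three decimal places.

Power ≈ 0.975

z_β = δ·√(n/(σ₁²+σ₂²)) − z_{α/2}
    = 0.3 · √(457/2) − 2.576
    = 0.3 · 15.11622 − 2.576
    = 4.5349 − 2.576 = 1.9589 → 1.96
Power = Φ(1.96) = 0.975.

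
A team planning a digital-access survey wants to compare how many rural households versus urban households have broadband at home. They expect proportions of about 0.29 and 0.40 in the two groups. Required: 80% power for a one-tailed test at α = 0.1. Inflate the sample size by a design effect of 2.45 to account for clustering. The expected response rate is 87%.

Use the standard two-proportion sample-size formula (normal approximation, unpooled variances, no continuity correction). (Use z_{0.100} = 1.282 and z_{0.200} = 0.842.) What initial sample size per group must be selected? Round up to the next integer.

n = 469 per group

n = (z_α + z_β)² · [p₁(1−p₁) + p₂(1−p₂)] / (p₁ − p₂)²
  = (1.282 + 0.842)² · (0.29·0.71 + 0.40·0.60) / (-0.11)²
  = (2.124)² · (0.2059 + 0.2400) / 0.0121
  = 4.5114 · 0.4459 / 0.0121
  = 166.25
Design effect: 2.45 × 166.25 = 407.31.
Adjust for 87% response: 407.31 / 0.87 = 468.17.
Round up → n = 469 per group.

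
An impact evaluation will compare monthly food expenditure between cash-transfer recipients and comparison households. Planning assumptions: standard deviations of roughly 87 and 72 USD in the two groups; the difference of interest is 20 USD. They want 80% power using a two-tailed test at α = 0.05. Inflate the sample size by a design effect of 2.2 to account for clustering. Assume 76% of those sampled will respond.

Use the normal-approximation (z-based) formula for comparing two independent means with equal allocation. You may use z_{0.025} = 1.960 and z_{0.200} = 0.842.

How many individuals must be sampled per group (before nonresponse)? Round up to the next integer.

n = (z_{α/2} + z_β)² · (σ₁² + σ₂²) / δ²
  = (1.960 + 0.842)² · (87² + 72² = 12753) / 20²
  = 7.8512 · 12753 / 400
  = 250.32
Design effect: 2.2 × 250.32 = 550.70.
Adjust for 76% response: 550.70 / 0.76 = 724.60.
Round up → n = 725 per group.

n = 725 per group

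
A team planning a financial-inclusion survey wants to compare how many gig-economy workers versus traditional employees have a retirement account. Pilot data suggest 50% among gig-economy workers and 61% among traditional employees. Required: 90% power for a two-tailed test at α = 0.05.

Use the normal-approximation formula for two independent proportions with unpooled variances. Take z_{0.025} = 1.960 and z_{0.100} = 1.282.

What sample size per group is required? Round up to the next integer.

n = 424 per group

n = (z_{α/2} + z_β)² · [p₁(1−p₁) + p₂(1−p₂)] / (p₁ − p₂)²
  = (1.960 + 1.282)² · (0.50·0.50 + 0.61·0.39) / (-0.11)²
  = (3.242)² · (0.2500 + 0.2379) / 0.0121
  = 10.5106 · 0.4879 / 0.0121
  = 423.81
Round up → n = 424 per group.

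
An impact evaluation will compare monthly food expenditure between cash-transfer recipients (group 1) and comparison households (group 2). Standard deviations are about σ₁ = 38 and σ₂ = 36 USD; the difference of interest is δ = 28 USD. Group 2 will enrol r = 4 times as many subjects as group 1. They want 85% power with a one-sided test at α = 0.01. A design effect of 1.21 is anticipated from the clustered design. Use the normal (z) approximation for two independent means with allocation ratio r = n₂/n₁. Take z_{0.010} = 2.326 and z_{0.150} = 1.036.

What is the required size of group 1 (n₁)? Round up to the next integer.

n₁ = 31

n₁ = (z_α + z_β)² · (σ₁² + σ₂²/r) / δ²
   = (2.326 + 1.036)² · (38² + 36²/4) / 28²
   = 11.3030 · (1444 + 324) / 784
   = 11.3030 · 1768 / 784
   = 25.49
Design effect: 1.21 × 25.49 = 30.84.
Round up → n₁ = 31; n₂ = r·n₁ = 4 × 31 = 124.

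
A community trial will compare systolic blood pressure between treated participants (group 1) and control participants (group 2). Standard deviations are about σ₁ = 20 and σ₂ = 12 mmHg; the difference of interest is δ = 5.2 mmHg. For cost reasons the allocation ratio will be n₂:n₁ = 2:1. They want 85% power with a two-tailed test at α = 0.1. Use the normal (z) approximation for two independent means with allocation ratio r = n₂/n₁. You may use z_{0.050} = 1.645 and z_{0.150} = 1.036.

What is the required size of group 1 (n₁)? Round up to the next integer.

n₁ = (z_{α/2} + z_β)² · (σ₁² + σ₂²/r) / δ²
   = (1.645 + 1.036)² · (20² + 12²/2) / 5.2²
   = 7.1878 · (400 + 72) / 27.04
   = 7.1878 · 472 / 27.04
   = 125.47
Round up → n₁ = 126; n₂ = r·n₁ = 2 × 126 = 252.

n₁ = 126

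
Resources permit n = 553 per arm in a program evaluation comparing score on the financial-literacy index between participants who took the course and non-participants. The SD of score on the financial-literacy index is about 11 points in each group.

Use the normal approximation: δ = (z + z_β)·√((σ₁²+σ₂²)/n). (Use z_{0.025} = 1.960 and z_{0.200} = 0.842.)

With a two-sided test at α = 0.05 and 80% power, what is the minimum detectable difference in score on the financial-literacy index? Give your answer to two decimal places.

Minimum detectable difference ≈ 1.85 points

δ = (z_{α/2} + z_β) · √((σ₁²+σ₂²)/n)
  = (1.960 + 0.842) · √(242/553)
  = 2.802 · √0.43761
  = 2.802 · 0.6615
  = 1.8536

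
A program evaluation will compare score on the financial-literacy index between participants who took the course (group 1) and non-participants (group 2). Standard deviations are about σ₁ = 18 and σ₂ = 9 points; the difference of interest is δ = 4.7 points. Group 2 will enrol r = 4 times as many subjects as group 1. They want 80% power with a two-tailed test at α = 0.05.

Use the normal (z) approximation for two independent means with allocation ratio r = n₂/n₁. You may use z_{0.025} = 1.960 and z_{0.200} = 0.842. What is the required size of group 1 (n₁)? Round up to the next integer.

n₁ = (z_{α/2} + z_β)² · (σ₁² + σ₂²/r) / δ²
   = (1.960 + 0.842)² · (18² + 9²/4) / 4.7²
   = 7.8512 · (324 + 20.25) / 22.09
   = 7.8512 · 344.25 / 22.09
   = 122.35
Round up → n₁ = 123; n₂ = r·n₁ = 4 × 123 = 492.

n₁ = 123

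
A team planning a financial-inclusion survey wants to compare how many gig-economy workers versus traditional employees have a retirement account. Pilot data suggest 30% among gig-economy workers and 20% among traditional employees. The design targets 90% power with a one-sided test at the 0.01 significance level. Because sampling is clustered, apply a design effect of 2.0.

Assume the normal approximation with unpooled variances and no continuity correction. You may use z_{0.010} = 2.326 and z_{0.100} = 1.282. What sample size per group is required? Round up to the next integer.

n = (z_α + z_β)² · [p₁(1−p₁) + p₂(1−p₂)] / (p₁ − p₂)²
  = (2.326 + 1.282)² · (0.30·0.70 + 0.20·0.80) / (0.10)²
  = (3.608)² · (0.2100 + 0.1600) / 0.0100
  = 13.0177 · 0.3700 / 0.0100
  = 481.65
Design effect: 2.0 × 481.65 = 963.31.
Round up → n = 964 per group.

n = 964 per group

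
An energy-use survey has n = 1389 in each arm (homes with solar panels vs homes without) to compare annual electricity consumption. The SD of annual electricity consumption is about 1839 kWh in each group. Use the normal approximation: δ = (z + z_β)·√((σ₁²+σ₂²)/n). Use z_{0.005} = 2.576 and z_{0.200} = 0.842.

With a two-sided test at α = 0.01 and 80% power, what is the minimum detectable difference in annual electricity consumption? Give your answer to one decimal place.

Minimum detectable difference ≈ 238.5 kWh

δ = (z_{α/2} + z_β) · √((σ₁²+σ₂²)/n)
  = (2.576 + 0.842) · √(6763842/1389)
  = 3.418 · √4869.6
  = 3.418 · 69.7824
  = 238.5161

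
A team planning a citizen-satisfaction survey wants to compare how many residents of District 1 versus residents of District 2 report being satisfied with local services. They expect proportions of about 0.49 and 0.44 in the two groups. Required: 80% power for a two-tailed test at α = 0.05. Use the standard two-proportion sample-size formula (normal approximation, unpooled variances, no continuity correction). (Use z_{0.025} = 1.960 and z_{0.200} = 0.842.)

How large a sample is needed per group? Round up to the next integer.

n = (z_{α/2} + z_β)² · [p₁(1−p₁) + p₂(1−p₂)] / (p₁ − p₂)²
  = (1.960 + 0.842)² · (0.49·0.51 + 0.44·0.56) / (0.05)²
  = (2.802)² · (0.2499 + 0.2464) / 0.0025
  = 7.8512 · 0.4963 / 0.0025
  = 1558.62
Round up → n = 1559 per group.

n = 1559 per group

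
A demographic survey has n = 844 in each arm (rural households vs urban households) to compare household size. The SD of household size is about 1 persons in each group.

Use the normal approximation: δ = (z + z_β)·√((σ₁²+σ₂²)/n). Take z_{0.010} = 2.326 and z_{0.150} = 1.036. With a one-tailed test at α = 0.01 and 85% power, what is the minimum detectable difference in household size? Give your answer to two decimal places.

Minimum detectable difference ≈ 0.16 persons

δ = (z_α + z_β) · √((σ₁²+σ₂²)/n)
  = (2.326 + 1.036) · √(2/844)
  = 3.362 · √0.00237
  = 3.362 · 0.0487
  = 0.1637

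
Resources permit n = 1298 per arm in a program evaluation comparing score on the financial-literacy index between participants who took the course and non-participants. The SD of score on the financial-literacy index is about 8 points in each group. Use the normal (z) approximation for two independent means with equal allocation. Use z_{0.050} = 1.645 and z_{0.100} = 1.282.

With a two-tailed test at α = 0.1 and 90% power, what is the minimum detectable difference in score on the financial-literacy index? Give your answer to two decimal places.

δ = (z_{α/2} + z_β) · √((σ₁²+σ₂²)/n)
  = (1.645 + 1.282) · √(128/1298)
  = 2.927 · √0.09861
  = 2.927 · 0.3140
  = 0.9192

Minimum detectable difference ≈ 0.92 points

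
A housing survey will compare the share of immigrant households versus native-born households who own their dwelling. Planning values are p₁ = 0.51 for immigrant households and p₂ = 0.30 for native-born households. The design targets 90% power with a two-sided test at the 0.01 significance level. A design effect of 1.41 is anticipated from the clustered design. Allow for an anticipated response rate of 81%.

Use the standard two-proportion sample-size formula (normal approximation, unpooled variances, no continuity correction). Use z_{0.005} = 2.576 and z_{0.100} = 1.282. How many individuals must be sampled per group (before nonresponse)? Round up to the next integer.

n = 271 per group

n = (z_{α/2} + z_β)² · [p₁(1−p₁) + p₂(1−p₂)] / (p₁ − p₂)²
  = (2.576 + 1.282)² · (0.51·0.49 + 0.30·0.70) / (0.21)²
  = (3.858)² · (0.2499 + 0.2100) / 0.0441
  = 14.8842 · 0.4599 / 0.0441
  = 155.22
Design effect: 1.41 × 155.22 = 218.86.
Adjust for 81% response: 218.86 / 0.81 = 270.20.
Round up → n = 271 per group.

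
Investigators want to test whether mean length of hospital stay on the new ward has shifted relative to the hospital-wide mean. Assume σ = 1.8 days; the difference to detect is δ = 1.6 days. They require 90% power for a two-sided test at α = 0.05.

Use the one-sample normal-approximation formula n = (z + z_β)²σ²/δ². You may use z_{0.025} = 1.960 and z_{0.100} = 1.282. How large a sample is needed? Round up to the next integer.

n = (z_{α/2} + z_β)² · σ² / δ²
  = (1.960 + 1.282)² · 1.8² / 1.6²
  = 10.5106 · 3.24 / 2.56
  = 13.30
Round up → n = 14.

n = 14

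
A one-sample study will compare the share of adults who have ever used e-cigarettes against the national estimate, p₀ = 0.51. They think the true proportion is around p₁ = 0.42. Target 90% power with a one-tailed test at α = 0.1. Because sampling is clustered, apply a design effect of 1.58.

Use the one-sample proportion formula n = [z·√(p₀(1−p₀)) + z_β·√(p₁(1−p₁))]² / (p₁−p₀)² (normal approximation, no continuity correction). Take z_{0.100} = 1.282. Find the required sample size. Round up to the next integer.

n = 317

n = [z_α·√(p₀q₀) + z_β·√(p₁q₁)]² / (p₁ − p₀)²
  = [1.282·√(0.51·0.49) + 1.282·√(0.42·0.58)]² / (-0.09)²
  = [1.282·0.4999 + 1.282·0.4936]² / 0.0081
  = [1.2736]² / 0.0081
  = 200.26
Design effect: 1.58 × 200.26 = 316.41.
Round up → n = 317.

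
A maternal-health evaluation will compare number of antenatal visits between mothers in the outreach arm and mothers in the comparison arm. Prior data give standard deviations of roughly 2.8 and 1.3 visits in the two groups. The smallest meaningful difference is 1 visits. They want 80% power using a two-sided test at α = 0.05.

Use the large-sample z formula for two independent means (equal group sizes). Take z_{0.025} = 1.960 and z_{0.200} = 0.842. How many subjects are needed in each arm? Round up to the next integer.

n = (z_{α/2} + z_β)² · (σ₁² + σ₂²) / δ²
  = (1.960 + 0.842)² · (2.8² + 1.3² = 9.53) / 1²
  = 7.8512 · 9.53 / 1
  = 74.82
Round up → n = 75 per group.

n = 75 per group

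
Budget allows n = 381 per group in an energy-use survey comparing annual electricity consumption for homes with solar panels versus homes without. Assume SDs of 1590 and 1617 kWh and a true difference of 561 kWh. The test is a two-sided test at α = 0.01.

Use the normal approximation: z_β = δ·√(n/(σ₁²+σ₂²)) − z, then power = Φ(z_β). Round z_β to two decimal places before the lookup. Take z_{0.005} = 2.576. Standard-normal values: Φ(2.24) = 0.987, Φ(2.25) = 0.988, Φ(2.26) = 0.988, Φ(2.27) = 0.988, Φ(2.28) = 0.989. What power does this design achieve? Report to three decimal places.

Power ≈ 0.988

z_β = δ·√(n/(σ₁²+σ₂²)) − z_{α/2}
    = 561 · √(381/5142789) − 2.576
    = 561 · 0.00861 − 2.576
    = 4.8287 − 2.576 = 2.2527 → 2.25
Power = Φ(2.25) = 0.988.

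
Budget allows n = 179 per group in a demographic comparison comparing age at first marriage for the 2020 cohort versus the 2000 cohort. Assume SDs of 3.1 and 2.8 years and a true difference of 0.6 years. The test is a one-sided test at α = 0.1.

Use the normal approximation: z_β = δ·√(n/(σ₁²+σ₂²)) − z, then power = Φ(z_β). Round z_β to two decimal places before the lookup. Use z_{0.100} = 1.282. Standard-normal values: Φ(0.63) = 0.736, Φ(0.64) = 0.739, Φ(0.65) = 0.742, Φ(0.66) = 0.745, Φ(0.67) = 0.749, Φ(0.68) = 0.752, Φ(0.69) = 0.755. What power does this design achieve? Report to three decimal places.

z_β = δ·√(n/(σ₁²+σ₂²)) − z_α
    = 0.6 · √(179/17.45) − 1.282
    = 0.6 · 3.20279 − 1.282
    = 1.9217 − 1.282 = 0.6397 → 0.64
Power = Φ(0.64) = 0.739.

Power ≈ 0.739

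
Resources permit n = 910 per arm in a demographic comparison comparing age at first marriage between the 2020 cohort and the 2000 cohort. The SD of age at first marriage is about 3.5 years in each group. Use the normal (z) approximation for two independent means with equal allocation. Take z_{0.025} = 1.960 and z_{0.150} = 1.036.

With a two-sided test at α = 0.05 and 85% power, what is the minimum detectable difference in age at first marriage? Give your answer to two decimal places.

δ = (z_{α/2} + z_β) · √((σ₁²+σ₂²)/n)
  = (1.960 + 1.036) · √(24.5/910)
  = 2.996 · √0.02692
  = 2.996 · 0.1641
  = 0.4916

Minimum detectable difference ≈ 0.49 years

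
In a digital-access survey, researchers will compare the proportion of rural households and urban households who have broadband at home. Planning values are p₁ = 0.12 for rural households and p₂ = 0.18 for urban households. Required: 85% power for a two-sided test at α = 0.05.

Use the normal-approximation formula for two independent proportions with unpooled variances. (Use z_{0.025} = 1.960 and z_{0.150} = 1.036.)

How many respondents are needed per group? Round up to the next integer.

n = 632 per group

n = (z_{α/2} + z_β)² · [p₁(1−p₁) + p₂(1−p₂)] / (p₁ − p₂)²
  = (1.960 + 1.036)² · (0.12·0.88 + 0.18·0.82) / (-0.06)²
  = (2.996)² · (0.1056 + 0.1476) / 0.0036
  = 8.9760 · 0.2532 / 0.0036
  = 631.31
Round up → n = 632 per group.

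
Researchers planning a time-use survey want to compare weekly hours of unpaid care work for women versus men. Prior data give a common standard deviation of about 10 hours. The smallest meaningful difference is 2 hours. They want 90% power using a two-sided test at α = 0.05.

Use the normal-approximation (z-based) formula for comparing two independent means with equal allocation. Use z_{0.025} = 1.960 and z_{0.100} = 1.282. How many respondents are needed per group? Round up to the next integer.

n = (z_{α/2} + z_β)² · (σ₁² + σ₂²) / δ²
  = (1.960 + 1.282)² · (2·10² = 200) / 2²
  = 10.5106 · 200 / 4
  = 525.53
Round up → n = 526 per group.

n = 526 per group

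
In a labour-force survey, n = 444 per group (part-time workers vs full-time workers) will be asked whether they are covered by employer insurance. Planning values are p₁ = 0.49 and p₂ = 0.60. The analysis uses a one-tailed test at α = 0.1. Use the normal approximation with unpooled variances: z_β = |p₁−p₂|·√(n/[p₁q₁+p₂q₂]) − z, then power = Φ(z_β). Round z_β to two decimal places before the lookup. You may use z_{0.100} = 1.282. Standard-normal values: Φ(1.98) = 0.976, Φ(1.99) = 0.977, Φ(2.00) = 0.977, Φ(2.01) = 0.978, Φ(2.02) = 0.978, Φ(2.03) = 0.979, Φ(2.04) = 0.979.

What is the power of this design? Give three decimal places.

z_β = |p₁−p₂|·√(n/[p₁q₁+p₂q₂]) − z_α
    = 0.11 · √(444/0.4899) − 1.282
    = 0.11 · 30.1049 − 1.282
    = 3.3115 − 1.282 = 2.0295 → 2.03
Power = Φ(2.03) = 0.979.

Power ≈ 0.979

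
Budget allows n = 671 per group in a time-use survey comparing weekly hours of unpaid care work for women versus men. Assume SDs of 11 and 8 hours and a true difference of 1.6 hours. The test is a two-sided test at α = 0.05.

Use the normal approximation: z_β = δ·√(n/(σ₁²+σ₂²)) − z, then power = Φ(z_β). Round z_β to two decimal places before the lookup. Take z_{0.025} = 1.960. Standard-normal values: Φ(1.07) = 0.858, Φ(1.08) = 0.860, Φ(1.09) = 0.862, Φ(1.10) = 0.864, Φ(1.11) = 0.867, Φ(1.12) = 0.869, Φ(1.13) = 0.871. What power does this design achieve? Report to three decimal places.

z_β = δ·√(n/(σ₁²+σ₂²)) − z_{α/2}
    = 1.6 · √(671/185) − 1.960
    = 1.6 · 1.90448 − 1.960
    = 3.0472 − 1.960 = 1.0872 → 1.09
Power = Φ(1.09) = 0.862.

Power ≈ 0.862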